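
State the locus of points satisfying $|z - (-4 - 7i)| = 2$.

|z - z0| = r describes a circle centered at z0 with radius r
Here z0 = -4 - 7i and r = 2
Locus: Circle centered at (-4, -7) with radius 2


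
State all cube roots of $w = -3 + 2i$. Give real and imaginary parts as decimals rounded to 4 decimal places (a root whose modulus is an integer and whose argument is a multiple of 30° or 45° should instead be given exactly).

|w| = sqrt(13) ≈ 3.605551, arg(w) ≈ 146.309932°
Root modulus = sqrt(13)^(1/3) ≈ 1.533406
Root arguments: θ_k = (arg(w) + 360°k)/3 for k = 0, 1, ..., 2
Compute each root as (root modulus)(cos θ_k + i sin θ_k) using full-precision intermediates, then round to 4 decimal places.
Roots: 1.0106 + 1.1532i, -1.5040 + 0.2986i, 0.4934 - 1.4519i


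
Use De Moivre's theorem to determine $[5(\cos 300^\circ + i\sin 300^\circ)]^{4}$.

By De Moivre: z^n = r^n(cos(nθ) + i sin(nθ))
= 5^4(cos(4*300°) + i sin(4*300°))
= 625(cos 120° + i sin 120°)
= -625/2 + (625*sqrt(3)/2)i


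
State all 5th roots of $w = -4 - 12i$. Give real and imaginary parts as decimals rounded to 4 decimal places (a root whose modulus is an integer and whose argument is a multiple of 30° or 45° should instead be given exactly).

|w| = sqrt(160) ≈ 12.649111, arg(w) ≈ 251.565051°
Root modulus = sqrt(160)^(1/5) ≈ 1.661162
Root arguments: θ_k = (arg(w) + 360°k)/5 for k = 0, 1, ..., 4
Compute each root as (root modulus)(cos θ_k + i sin θ_k) using full-precision intermediates, then round to 4 decimal places.
Roots: 1.0608 + 1.2783i, -0.8880 + 1.4039i, -1.6096 - 0.4107i, -0.1068 - 1.6577i, 1.5436 - 0.6139i


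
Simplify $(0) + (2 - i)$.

(0 + 2) + (0 + (-1))i = 2 - i


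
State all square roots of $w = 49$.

|w| = 49, arg(w) = 0°
Root modulus = 49^(1/2) = 7
Root arguments: θ_k = (0° + 360°k)/2 for k = 0, 1, ..., 1
Roots: 7, -7


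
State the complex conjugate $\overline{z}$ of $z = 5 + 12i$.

If z = a + bi, then conjugate(z) = a - bi
conjugate(5 + 12i) = 5 - 12i


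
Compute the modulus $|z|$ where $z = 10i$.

|z| = sqrt(a^2 + b^2) = sqrt(0^2 + 10^2) = sqrt(100) = 10


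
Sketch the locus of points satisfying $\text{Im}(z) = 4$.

Im(z) = y where z = x + yi; the equation y = 4 is satisfied by all points with that y-coordinate
Locus: Horizontal line y = 4


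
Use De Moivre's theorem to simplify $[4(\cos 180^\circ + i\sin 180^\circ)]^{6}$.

By De Moivre: z^n = r^n(cos(nθ) + i sin(nθ))
= 4^6(cos(6*180°) + i sin(6*180°))
= 4096(cos 0° + i sin 0°)
= 4096


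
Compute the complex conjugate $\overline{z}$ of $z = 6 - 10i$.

If z = a + bi, then conjugate(z) = a - bi
conjugate(6 - 10i) = 6 + 10i


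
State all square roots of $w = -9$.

|w| = 9, arg(w) = 180°
Root modulus = 9^(1/2) = 3
Root arguments: θ_k = (180° + 360°k)/2 for k = 0, 1, ..., 1
Roots: 3i, -3i


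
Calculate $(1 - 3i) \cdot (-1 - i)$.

(a1*a2 - b1*b2) + (a1*b2 + b1*a2)i
= (-1 - 3) + (-1 + 3)i
= -4 + 2i


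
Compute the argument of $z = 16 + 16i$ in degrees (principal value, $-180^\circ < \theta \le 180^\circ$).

θ = arctan(b/a) = arctan(16/16) (quadrant-adjusted) = 45°


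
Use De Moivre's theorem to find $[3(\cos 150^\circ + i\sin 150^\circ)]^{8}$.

By De Moivre: z^n = r^n(cos(nθ) + i sin(nθ))
= 3^8(cos(8*150°) + i sin(8*150°))
= 6561(cos 120° + i sin 120°)
= -6561/2 + (6561*sqrt(3)/2)i


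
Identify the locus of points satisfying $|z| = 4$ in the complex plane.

|z| = 4 means sqrt(x^2 + y^2) = 4
This is a circle of radius 4 centered at the origin


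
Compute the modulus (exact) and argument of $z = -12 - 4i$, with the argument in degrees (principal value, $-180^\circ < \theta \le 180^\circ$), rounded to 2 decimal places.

|z| = sqrt((-12)^2 + (-4)^2) = sqrt(160)
arg(z) = arctan(b/a) = arctan(-4/-12) (quadrant-adjusted) = -161.57°


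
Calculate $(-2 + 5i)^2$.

(a + bi)^2 = a^2 - b^2 + 2abi
= (-2)^2 - 5^2 + 2*(-2)*5i
= -21 - 20i


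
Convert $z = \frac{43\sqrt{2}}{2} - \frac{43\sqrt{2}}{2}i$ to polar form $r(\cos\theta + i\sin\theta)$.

r = |z| = sqrt(a^2 + b^2) = sqrt((43*sqrt(2)/2)^2 + (-43*sqrt(2)/2)^2) = sqrt(1849/2 + 1849/2) = sqrt(1849) = 43
θ = arctan(b/a) = arctan(-30.4056/30.4056) (quadrant-adjusted) = 315°
z = 43(cos 315° + i sin 315°)


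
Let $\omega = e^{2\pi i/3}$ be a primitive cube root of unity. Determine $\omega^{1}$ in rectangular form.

ω^1 = e^(2πi·1/3) = e^(i·2π/3)
= cos(2π/3) + i sin(2π/3)
= -1/2 + (sqrt(3)/2)i


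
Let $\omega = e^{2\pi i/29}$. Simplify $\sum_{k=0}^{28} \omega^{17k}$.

Let ζ = ω^17 = e^(2πi·17/29). Since 29 ∤ 17, ζ ≠ 1.
Sum = Σ_{k=0}^{28} ζ^k = (ζ^29 - 1)/(ζ - 1) = (ω^{17·29} - 1)/(ζ - 1) = (1 - 1)/(ζ - 1) = 0


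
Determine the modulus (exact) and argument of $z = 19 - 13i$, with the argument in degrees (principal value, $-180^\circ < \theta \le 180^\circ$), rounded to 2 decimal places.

|z| = sqrt(19^2 + (-13)^2) = sqrt(530)
arg(z) = arctan(b/a) = arctan(-13/19) (quadrant-adjusted) = -34.38°


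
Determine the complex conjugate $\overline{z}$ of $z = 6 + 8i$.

If z = a + bi, then conjugate(z) = a - bi
conjugate(6 + 8i) = 6 - 8i


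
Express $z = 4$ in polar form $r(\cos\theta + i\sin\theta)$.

r = |z| = sqrt(a^2 + b^2) = sqrt((4)^2 + (0)^2) = sqrt(16 + 0) = sqrt(16) = 4
b = 0 and a > 0, so z lies on the positive real axis: θ = 0°
z = 4(cos 0° + i sin 0°)


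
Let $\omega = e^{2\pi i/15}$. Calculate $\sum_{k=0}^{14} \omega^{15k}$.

Since 15 divides 15, ω^15 = (ω^15)^1 = 1^1 = 1, so every term is 1.
Sum = 15 · 1 = 15


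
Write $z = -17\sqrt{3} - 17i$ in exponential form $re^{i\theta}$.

r = |z| = sqrt((-17*sqrt(3))^2 + (-17)^2) = sqrt(867 + 289) = sqrt(1156) = 34
θ = arctan(b/a) = arctan(-17/-29.4449) (quadrant-adjusted) = 210° = 7π/6
z = 34e^(i*7π/6)


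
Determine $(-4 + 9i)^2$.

(a + bi)^2 = a^2 - b^2 + 2abi
= (-4)^2 - 9^2 + 2*(-4)*9i
= -65 - 72i


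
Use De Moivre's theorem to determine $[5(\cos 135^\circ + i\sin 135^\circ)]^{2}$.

By De Moivre: z^n = r^n(cos(nθ) + i sin(nθ))
= 5^2(cos(2*135°) + i sin(2*135°))
= 25(cos 270° + i sin 270°)
= -25i


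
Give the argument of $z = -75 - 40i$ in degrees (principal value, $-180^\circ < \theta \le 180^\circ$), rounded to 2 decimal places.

θ = arctan(b/a) = arctan(-40/-75) (quadrant-adjusted) = -151.93°


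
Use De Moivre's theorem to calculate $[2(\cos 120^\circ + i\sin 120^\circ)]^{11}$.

By De Moivre: z^n = r^n(cos(nθ) + i sin(nθ))
= 2^11(cos(11*120°) + i sin(11*120°))
= 2048(cos 240° + i sin 240°)
= -1024 - 1024*sqrt(3)i


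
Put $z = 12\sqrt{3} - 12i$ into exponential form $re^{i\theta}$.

r = |z| = sqrt((12*sqrt(3))^2 + (-12)^2) = sqrt(432 + 144) = sqrt(576) = 24
θ = arctan(b/a) = arctan(-12/20.7846) (quadrant-adjusted) = -30° = -π/6
z = 24e^(-i*π/6)


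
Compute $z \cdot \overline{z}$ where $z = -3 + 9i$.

z * conjugate(z) = |z|^2 = a^2 + b^2
= (-3)^2 + 9^2 = 90


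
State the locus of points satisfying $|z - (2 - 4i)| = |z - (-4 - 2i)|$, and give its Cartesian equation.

|z - z1| = |z - z2| means z is equidistant from z1 and z2,
i.e. the perpendicular bisector of the segment from (2, -4) to (-4, -2) (midpoint (-1, -3)).
With z = x + yi, square both sides:
(x - 2)^2 + (y - (-4))^2 = (x - (-4))^2 + (y - (-2))^2
The x^2 and y^2 terms cancel: -12x + 4y = 20 - 20 = 0
Simplify: 3x - y = 0
Locus: Perpendicular bisector of the segment from (2, -4) to (-4, -2): the line 3x - y = 0


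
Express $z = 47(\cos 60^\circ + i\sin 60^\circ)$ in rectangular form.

a = r cos θ = 47 * 1/2 = 47/2
b = r sin θ = 47 * sqrt(3)/2 = 47*sqrt(3)/2
z = 47/2 + (47*sqrt(3)/2)i


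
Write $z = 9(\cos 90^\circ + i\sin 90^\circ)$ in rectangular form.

a = r cos θ = 9 * 0 = 0
b = r sin θ = 9 * 1 = 9
z = 9i


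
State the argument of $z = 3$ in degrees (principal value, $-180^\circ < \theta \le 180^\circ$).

b = 0 and a > 0, so z lies on the positive real axis: θ = 0°


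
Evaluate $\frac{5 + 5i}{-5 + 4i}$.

Multiply numerator and denominator by conjugate (-5 - 4i):
= (5 + 5i)(-5 - 4i) / ((-5)^2 + 4^2)
= (-5 - 45i) / 41
= -5/41 - (45/41)i


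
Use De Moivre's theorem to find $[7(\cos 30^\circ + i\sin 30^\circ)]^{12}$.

By De Moivre: z^n = r^n(cos(nθ) + i sin(nθ))
= 7^12(cos(12*30°) + i sin(12*30°))
= 13841287201(cos 0° + i sin 0°)
= 13841287201


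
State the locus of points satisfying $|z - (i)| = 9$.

|z - z0| = r describes a circle centered at z0 with radius r
Here z0 = i and r = 9
Locus: Circle centered at (0, 1) with radius 9


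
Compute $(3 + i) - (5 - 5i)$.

(3 - 5) + (1 - (-5))i = -2 + 6i


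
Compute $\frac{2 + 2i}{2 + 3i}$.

Multiply numerator and denominator by conjugate (2 - 3i):
= (2 + 2i)(2 - 3i) / (2^2 + 3^2)
= (10 - 2i) / 13
= 10/13 - (2/13)i


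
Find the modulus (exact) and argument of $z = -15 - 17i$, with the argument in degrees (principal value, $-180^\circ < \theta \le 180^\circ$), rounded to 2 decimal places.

|z| = sqrt((-15)^2 + (-17)^2) = sqrt(514)
arg(z) = arctan(b/a) = arctan(-17/-15) (quadrant-adjusted) = -131.42°


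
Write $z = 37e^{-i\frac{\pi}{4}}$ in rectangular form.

a = r cos θ = 37 * sqrt(2)/2 = 37*sqrt(2)/2
b = r sin θ = 37 * -sqrt(2)/2 = -37*sqrt(2)/2
z = 37*sqrt(2)/2 - (37*sqrt(2)/2)i


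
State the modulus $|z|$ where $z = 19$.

|z| = sqrt(a^2 + b^2) = sqrt(19^2 + 0^2) = sqrt(361) = 19


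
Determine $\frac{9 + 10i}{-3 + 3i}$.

Multiply numerator and denominator by conjugate (-3 - 3i):
= (9 + 10i)(-3 - 3i) / ((-3)^2 + 3^2)
= (3 - 57i) / 18
Divide through by 3: (1 - 19i) / 6
= 1/6 - (19/6)i


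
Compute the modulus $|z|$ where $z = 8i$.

|z| = sqrt(a^2 + b^2) = sqrt(0^2 + 8^2) = sqrt(64) = 8


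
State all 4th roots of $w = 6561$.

|w| = 6561, arg(w) = 0°
Root modulus = 6561^(1/4) = 9
Root arguments: θ_k = (0° + 360°k)/4 for k = 0, 1, ..., 3
Roots: 9, 9i, -9, -9i


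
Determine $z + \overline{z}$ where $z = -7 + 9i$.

z + conjugate(z) = (a + bi) + (a - bi) = 2a
= 2 * (-7) = -14


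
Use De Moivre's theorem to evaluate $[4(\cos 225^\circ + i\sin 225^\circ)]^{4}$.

By De Moivre: z^n = r^n(cos(nθ) + i sin(nθ))
= 4^4(cos(4*225°) + i sin(4*225°))
= 256(cos 180° + i sin 180°)
= -256


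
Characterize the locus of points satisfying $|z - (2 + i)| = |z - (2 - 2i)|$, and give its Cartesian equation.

|z - z1| = |z - z2| means z is equidistant from z1 and z2,
i.e. the perpendicular bisector of the segment from (2, 1) to (2, -2) (midpoint (2, -1/2)).
With z = x + yi, square both sides:
(x - 2)^2 + (y - 1)^2 = (x - 2)^2 + (y - (-2))^2
The x^2 and y^2 terms cancel: 0x + (-6)y = 8 - 5 = 3
Simplify: y = -1/2
Locus: Perpendicular bisector of the segment from (2, 1) to (2, -2): the line y = -1/2


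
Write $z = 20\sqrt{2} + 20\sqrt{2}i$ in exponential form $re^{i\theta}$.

r = |z| = sqrt((20*sqrt(2))^2 + (20*sqrt(2))^2) = sqrt(800 + 800) = sqrt(1600) = 40
θ = arctan(b/a) = arctan(28.2843/28.2843) (quadrant-adjusted) = 45° = π/4
z = 40e^(i*π/4)


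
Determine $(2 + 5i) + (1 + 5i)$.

(2 + 1) + (5 + 5)i = 3 + 10i


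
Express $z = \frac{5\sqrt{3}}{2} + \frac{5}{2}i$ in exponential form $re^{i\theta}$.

r = |z| = sqrt((5*sqrt(3)/2)^2 + (5/2)^2) = sqrt(75/4 + 25/4) = sqrt(25) = 5
θ = arctan(b/a) = arctan(2.5/4.3301) (quadrant-adjusted) = 30° = π/6
z = 5e^(i*π/6)


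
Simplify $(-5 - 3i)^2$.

(a + bi)^2 = a^2 - b^2 + 2abi
= (-5)^2 - (-3)^2 + 2*(-5)*(-3)i
= 16 + 30i


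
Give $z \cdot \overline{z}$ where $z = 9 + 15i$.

z * conjugate(z) = |z|^2 = a^2 + b^2
= 9^2 + 15^2 = 306


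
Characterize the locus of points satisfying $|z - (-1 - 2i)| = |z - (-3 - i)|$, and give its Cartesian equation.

|z - z1| = |z - z2| means z is equidistant from z1 and z2,
i.e. the perpendicular bisector of the segment from (-1, -2) to (-3, -1) (midpoint (-2, -3/2)).
With z = x + yi, square both sides:
(x - (-1))^2 + (y - (-2))^2 = (x - (-3))^2 + (y - (-1))^2
The x^2 and y^2 terms cancel: -4x + 2y = 10 - 5 = 5
Simplify: 4x - 2y = -5
Locus: Perpendicular bisector of the segment from (-1, -2) to (-3, -1): the line 4x - 2y = -5


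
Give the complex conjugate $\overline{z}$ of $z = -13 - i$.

If z = a + bi, then conjugate(z) = a - bi
conjugate(-13 - i) = -13 + i


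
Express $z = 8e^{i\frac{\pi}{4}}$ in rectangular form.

a = r cos θ = 8 * sqrt(2)/2 = 4*sqrt(2)
b = r sin θ = 8 * sqrt(2)/2 = 4*sqrt(2)
z = 4*sqrt(2) + 4*sqrt(2)i


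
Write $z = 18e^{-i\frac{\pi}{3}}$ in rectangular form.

a = r cos θ = 18 * 1/2 = 9
b = r sin θ = 18 * -sqrt(3)/2 = -9*sqrt(3)
z = 9 - 9*sqrt(3)i


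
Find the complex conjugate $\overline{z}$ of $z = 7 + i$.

If z = a + bi, then conjugate(z) = a - bi
conjugate(7 + i) = 7 - i


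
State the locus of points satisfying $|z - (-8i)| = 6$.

|z - z0| = r describes a circle centered at z0 with radius r
Here z0 = -8i and r = 6
Locus: Circle centered at (0, -8) with radius 6


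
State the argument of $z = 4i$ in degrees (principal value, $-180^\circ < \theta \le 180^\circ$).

a = 0 and b > 0, so z lies on the positive imaginary axis: θ = 90°


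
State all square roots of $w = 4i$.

|w| = 4, arg(w) = 90°
Root modulus = 4^(1/2) = 2
Root arguments: θ_k = (90° + 360°k)/2 for k = 0, 1, ..., 1
Roots: sqrt(2) + sqrt(2)i, -sqrt(2) - sqrt(2)i


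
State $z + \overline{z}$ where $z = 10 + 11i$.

z + conjugate(z) = (a + bi) + (a - bi) = 2a
= 2 * 10 = 20


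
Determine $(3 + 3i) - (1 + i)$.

(3 - 1) + (3 - 1)i = 2 + 2i


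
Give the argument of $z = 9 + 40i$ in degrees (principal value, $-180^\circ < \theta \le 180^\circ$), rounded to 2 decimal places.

θ = arctan(b/a) = arctan(40/9) (quadrant-adjusted) = 77.32°


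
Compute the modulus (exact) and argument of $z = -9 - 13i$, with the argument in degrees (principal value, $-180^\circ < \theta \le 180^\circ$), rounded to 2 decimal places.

|z| = sqrt((-9)^2 + (-13)^2) = sqrt(250)
arg(z) = arctan(b/a) = arctan(-13/-9) (quadrant-adjusted) = -124.70°


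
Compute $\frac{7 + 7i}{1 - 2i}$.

Multiply numerator and denominator by conjugate (1 + 2i):
= (7 + 7i)(1 + 2i) / (1^2 + (-2)^2)
= (-7 + 21i) / 5
= -7/5 + (21/5)i


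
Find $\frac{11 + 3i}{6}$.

Divisor is real, so divide each part by 6:
= 11/6 + (1/2)i


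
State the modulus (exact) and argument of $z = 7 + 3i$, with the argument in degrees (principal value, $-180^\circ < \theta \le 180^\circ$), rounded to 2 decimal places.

|z| = sqrt(7^2 + 3^2) = sqrt(58)
arg(z) = arctan(b/a) = arctan(3/7) (quadrant-adjusted) = 23.20°


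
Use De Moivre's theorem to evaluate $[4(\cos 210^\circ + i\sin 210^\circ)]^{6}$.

By De Moivre: z^n = r^n(cos(nθ) + i sin(nθ))
= 4^6(cos(6*210°) + i sin(6*210°))
= 4096(cos 180° + i sin 180°)
= -4096


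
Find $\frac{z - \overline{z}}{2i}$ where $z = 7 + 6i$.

z - conjugate(z) = 2bi
(z - conjugate(z))/(2i) = 2bi/(2i) = b = 6


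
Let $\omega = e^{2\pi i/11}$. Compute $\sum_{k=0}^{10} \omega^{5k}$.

Let ζ = ω^5 = e^(2πi·5/11). Since 11 ∤ 5, ζ ≠ 1.
Sum = Σ_{k=0}^{10} ζ^k = (ζ^11 - 1)/(ζ - 1) = (ω^{5·11} - 1)/(ζ - 1) = (1 - 1)/(ζ - 1) = 0


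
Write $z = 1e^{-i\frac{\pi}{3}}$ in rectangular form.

a = r cos θ = 1 * 1/2 = 1/2
b = r sin θ = 1 * -sqrt(3)/2 = -sqrt(3)/2
z = 1/2 - (sqrt(3)/2)i


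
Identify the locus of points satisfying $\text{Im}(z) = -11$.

Im(z) = y where z = x + yi; the equation y = -11 is satisfied by all points with that y-coordinate
Locus: Horizontal line y = -11


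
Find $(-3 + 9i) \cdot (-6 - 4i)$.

(a1*a2 - b1*b2) + (a1*b2 + b1*a2)i
= (18 - (-36)) + (12 + (-54))i
= 54 - 42i


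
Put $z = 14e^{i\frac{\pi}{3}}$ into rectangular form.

a = r cos θ = 14 * 1/2 = 7
b = r sin θ = 14 * sqrt(3)/2 = 7*sqrt(3)
z = 7 + 7*sqrt(3)i


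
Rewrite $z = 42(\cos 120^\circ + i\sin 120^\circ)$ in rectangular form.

a = r cos θ = 42 * -1/2 = -21
b = r sin θ = 42 * sqrt(3)/2 = 21*sqrt(3)
z = -21 + 21*sqrt(3)i


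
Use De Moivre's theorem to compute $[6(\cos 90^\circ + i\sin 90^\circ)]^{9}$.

By De Moivre: z^n = r^n(cos(nθ) + i sin(nθ))
= 6^9(cos(9*90°) + i sin(9*90°))
= 10077696(cos 90° + i sin 90°)
= 10077696i


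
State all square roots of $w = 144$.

|w| = 144, arg(w) = 0°
Root modulus = 144^(1/2) = 12
Root arguments: θ_k = (0° + 360°k)/2 for k = 0, 1, ..., 1
Roots: 12, -12


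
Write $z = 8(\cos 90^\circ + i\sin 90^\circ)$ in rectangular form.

a = r cos θ = 8 * 0 = 0
b = r sin θ = 8 * 1 = 8
z = 8i


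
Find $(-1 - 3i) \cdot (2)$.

(a1*a2 - b1*b2) + (a1*b2 + b1*a2)i
= (-2 - 0) + (0 + (-6))i
= -2 - 6i


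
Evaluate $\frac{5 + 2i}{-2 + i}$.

Multiply numerator and denominator by conjugate (-2 - i):
= (5 + 2i)(-2 - i) / ((-2)^2 + 1^2)
= (-8 - 9i) / 5
= -8/5 - (9/5)i


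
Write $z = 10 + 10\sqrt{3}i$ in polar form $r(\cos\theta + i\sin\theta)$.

r = |z| = sqrt(a^2 + b^2) = sqrt((10)^2 + (10*sqrt(3))^2) = sqrt(100 + 300) = sqrt(400) = 20
θ = arctan(b/a) = arctan(17.3205/10) (quadrant-adjusted) = 60°
z = 20(cos 60° + i sin 60°)


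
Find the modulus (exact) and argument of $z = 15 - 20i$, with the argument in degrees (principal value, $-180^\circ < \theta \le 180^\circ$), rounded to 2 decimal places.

|z| = sqrt(15^2 + (-20)^2) = 25
arg(z) = arctan(b/a) = arctan(-20/15) (quadrant-adjusted) = -53.13°


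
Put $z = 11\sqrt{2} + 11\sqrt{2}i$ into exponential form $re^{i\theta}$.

r = |z| = sqrt((11*sqrt(2))^2 + (11*sqrt(2))^2) = sqrt(242 + 242) = sqrt(484) = 22
θ = arctan(b/a) = arctan(15.5563/15.5563) (quadrant-adjusted) = 45° = π/4
z = 22e^(i*π/4)


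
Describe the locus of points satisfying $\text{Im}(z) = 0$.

Im(z) = y where z = x + yi; the equation y = 0 is satisfied by all points with that y-coordinate
Locus: Horizontal line y = 0


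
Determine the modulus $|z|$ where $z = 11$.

|z| = sqrt(a^2 + b^2) = sqrt(11^2 + 0^2) = sqrt(121) = 11


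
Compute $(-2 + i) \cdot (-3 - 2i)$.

(a1*a2 - b1*b2) + (a1*b2 + b1*a2)i
= (6 - (-2)) + (4 + (-3))i
= 8 + i


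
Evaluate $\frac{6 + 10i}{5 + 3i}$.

Multiply numerator and denominator by conjugate (5 - 3i):
= (6 + 10i)(5 - 3i) / (5^2 + 3^2)
= (60 + 32i) / 34
Divide through by 2: (30 + 16i) / 17
= 30/17 + (16/17)i


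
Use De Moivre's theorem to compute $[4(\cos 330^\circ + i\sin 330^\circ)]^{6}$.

By De Moivre: z^n = r^n(cos(nθ) + i sin(nθ))
= 4^6(cos(6*330°) + i sin(6*330°))
= 4096(cos 180° + i sin 180°)
= -4096


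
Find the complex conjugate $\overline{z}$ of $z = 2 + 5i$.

If z = a + bi, then conjugate(z) = a - bi
conjugate(2 + 5i) = 2 - 5i


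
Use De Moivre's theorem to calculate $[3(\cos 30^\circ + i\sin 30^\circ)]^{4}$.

By De Moivre: z^n = r^n(cos(nθ) + i sin(nθ))
= 3^4(cos(4*30°) + i sin(4*30°))
= 81(cos 120° + i sin 120°)
= -81/2 + (81*sqrt(3)/2)i


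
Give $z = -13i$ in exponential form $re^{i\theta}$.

r = |z| = sqrt((0)^2 + (-13)^2) = sqrt(0 + 169) = sqrt(169) = 13
a = 0 and b < 0, so z lies on the negative imaginary axis: θ = -90° = -π/2
z = 13e^(-i*π/2)


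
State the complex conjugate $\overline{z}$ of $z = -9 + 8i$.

If z = a + bi, then conjugate(z) = a - bi
conjugate(-9 + 8i) = -9 - 8i


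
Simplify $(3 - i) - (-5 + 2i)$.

(3 - (-5)) + (-1 - 2)i = 8 - 3i


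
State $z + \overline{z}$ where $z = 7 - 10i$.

z + conjugate(z) = (a + bi) + (a - bi) = 2a
= 2 * 7 = 14


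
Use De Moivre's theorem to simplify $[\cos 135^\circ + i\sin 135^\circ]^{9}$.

By De Moivre: z^n = r^n(cos(nθ) + i sin(nθ))
= 1^9(cos(9*135°) + i sin(9*135°))
= 1(cos 135° + i sin 135°)
= -sqrt(2)/2 + (sqrt(2)/2)i


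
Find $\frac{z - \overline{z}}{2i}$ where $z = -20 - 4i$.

z - conjugate(z) = 2bi
(z - conjugate(z))/(2i) = 2bi/(2i) = b = -4


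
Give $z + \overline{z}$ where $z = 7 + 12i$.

z + conjugate(z) = (a + bi) + (a - bi) = 2a
= 2 * 7 = 14


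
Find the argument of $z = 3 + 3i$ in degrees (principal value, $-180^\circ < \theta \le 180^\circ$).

θ = arctan(b/a) = arctan(3/3) (quadrant-adjusted) = 45°


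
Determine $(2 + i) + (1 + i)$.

(2 + 1) + (1 + 1)i = 3 + 2i


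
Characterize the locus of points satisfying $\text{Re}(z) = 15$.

Re(z) = x where z = x + yi; the equation x = 15 is satisfied by all points with that x-coordinate
Locus: Vertical line x = 15


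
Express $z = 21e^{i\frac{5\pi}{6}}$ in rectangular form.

a = r cos θ = 21 * -sqrt(3)/2 = -21*sqrt(3)/2
b = r sin θ = 21 * 1/2 = 21/2
z = -21*sqrt(3)/2 + (21/2)i


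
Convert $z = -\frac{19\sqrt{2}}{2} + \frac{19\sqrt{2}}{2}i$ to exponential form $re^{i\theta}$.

r = |z| = sqrt((-19*sqrt(2)/2)^2 + (19*sqrt(2)/2)^2) = sqrt(361/2 + 361/2) = sqrt(361) = 19
θ = arctan(b/a) = arctan(13.435/-13.435) (quadrant-adjusted) = 135° = 3π/4
z = 19e^(i*3π/4)


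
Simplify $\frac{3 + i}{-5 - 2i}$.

Multiply numerator and denominator by conjugate (-5 + 2i):
= (3 + i)(-5 + 2i) / ((-5)^2 + (-2)^2)
= (-17 + i) / 29
= -17/29 + (1/29)i


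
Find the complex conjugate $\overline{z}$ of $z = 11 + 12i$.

If z = a + bi, then conjugate(z) = a - bi
conjugate(11 + 12i) = 11 - 12i


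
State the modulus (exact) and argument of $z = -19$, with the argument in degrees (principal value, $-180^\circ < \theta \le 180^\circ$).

|z| = sqrt((-19)^2 + 0^2) = 19
b = 0 and a < 0, so z lies on the negative real axis: arg(z) = 180°


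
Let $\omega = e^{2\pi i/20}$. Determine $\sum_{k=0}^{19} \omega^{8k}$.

Let ζ = ω^8 = e^(2πi·8/20). Since 20 ∤ 8, ζ ≠ 1.
Sum = Σ_{k=0}^{19} ζ^k = (ζ^20 - 1)/(ζ - 1) = (ω^{8·20} - 1)/(ζ - 1) = (1 - 1)/(ζ - 1) = 0


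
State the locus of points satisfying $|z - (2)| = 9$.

|z - z0| = r describes a circle centered at z0 with radius r
Here z0 = 2 and r = 9
Locus: Circle centered at (2, 0) with radius 9


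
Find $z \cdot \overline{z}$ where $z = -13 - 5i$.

z * conjugate(z) = |z|^2 = a^2 + b^2
= (-13)^2 + (-5)^2 = 194


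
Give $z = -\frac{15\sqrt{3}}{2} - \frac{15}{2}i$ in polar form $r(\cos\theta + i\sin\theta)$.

r = |z| = sqrt(a^2 + b^2) = sqrt((-15*sqrt(3)/2)^2 + (-15/2)^2) = sqrt(675/4 + 225/4) = sqrt(225) = 15
θ = arctan(b/a) = arctan(-7.5/-12.9904) (quadrant-adjusted) = 210°
z = 15(cos 210° + i sin 210°)


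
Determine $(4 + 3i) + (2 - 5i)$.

(4 + 2) + (3 + (-5))i = 6 - 2i


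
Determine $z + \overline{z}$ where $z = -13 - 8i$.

z + conjugate(z) = (a + bi) + (a - bi) = 2a
= 2 * (-13) = -26


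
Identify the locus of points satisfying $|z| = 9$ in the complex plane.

|z| = 9 means sqrt(x^2 + y^2) = 9
This is a circle of radius 9 centered at the origin


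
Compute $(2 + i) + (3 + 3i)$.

(2 + 3) + (1 + 3)i = 5 + 4i


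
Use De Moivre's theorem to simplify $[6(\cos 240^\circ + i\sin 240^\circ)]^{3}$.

By De Moivre: z^n = r^n(cos(nθ) + i sin(nθ))
= 6^3(cos(3*240°) + i sin(3*240°))
= 216(cos 0° + i sin 0°)
= 216


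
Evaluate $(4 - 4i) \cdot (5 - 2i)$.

(a1*a2 - b1*b2) + (a1*b2 + b1*a2)i
= (20 - 8) + (-8 + (-20))i
= 12 - 28i


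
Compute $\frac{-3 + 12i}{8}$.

Divisor is real, so divide each part by 8:
= -3/8 + (3/2)i


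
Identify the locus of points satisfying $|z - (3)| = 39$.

|z - z0| = r describes a circle centered at z0 with radius r
Here z0 = 3 and r = 39
Locus: Circle centered at (3, 0) with radius 39


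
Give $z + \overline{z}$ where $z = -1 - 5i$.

z + conjugate(z) = (a + bi) + (a - bi) = 2a
= 2 * (-1) = -2


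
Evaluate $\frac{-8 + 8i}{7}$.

Divisor is real, so divide each part by 7:
= -8/7 + (8/7)i


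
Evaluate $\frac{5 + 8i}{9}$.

Divisor is real, so divide each part by 9:
= 5/9 + (8/9)i


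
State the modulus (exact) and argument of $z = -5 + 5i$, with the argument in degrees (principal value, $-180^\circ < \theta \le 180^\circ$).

|z| = sqrt((-5)^2 + 5^2) = sqrt(50)
arg(z) = arctan(b/a) = arctan(5/-5) (quadrant-adjusted) = 135°


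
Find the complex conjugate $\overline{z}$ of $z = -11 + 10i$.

If z = a + bi, then conjugate(z) = a - bi
conjugate(-11 + 10i) = -11 - 10i


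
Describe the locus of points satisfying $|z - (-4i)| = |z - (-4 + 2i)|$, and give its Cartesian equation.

|z - z1| = |z - z2| means z is equidistant from z1 and z2,
i.e. the perpendicular bisector of the segment from (0, -4) to (-4, 2) (midpoint (-2, -1)).
With z = x + yi, square both sides:
(x - 0)^2 + (y - (-4))^2 = (x - (-4))^2 + (y - 2)^2
The x^2 and y^2 terms cancel: -8x + 12y = 20 - 16 = 4
Simplify: 2x - 3y = -1
Locus: Perpendicular bisector of the segment from (0, -4) to (-4, 2): the line 2x - 3y = -1


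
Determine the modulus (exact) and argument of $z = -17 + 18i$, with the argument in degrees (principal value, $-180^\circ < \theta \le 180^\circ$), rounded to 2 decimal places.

|z| = sqrt((-17)^2 + 18^2) = sqrt(613)
arg(z) = arctan(b/a) = arctan(18/-17) (quadrant-adjusted) = 133.36°


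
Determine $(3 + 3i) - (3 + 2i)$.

(3 - 3) + (3 - 2)i = i


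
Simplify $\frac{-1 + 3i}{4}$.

Divisor is real, so divide each part by 4:
= -1/4 + (3/4)i


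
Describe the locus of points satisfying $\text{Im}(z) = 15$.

Im(z) = y where z = x + yi; the equation y = 15 is satisfied by all points with that y-coordinate
Locus: Horizontal line y = 15


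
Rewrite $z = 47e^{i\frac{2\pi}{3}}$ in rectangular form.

a = r cos θ = 47 * -1/2 = -47/2
b = r sin θ = 47 * sqrt(3)/2 = 47*sqrt(3)/2
z = -47/2 + (47*sqrt(3)/2)i


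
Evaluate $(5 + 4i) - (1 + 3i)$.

(5 - 1) + (4 - 3)i = 4 + i


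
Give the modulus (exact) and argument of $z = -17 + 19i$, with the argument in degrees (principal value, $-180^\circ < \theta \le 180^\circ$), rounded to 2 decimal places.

|z| = sqrt((-17)^2 + 19^2) = sqrt(650)
arg(z) = arctan(b/a) = arctan(19/-17) (quadrant-adjusted) = 131.82°


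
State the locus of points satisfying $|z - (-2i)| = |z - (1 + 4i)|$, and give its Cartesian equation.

|z - z1| = |z - z2| means z is equidistant from z1 and z2,
i.e. the perpendicular bisector of the segment from (0, -2) to (1, 4) (midpoint (1/2, 1)).
With z = x + yi, square both sides:
(x - 0)^2 + (y - (-2))^2 = (x - 1)^2 + (y - 4)^2
The x^2 and y^2 terms cancel: 2x + 12y = 17 - 4 = 13
Simplify: 2x + 12y = 13
Locus: Perpendicular bisector of the segment from (0, -2) to (1, 4): the line 2x + 12y = 13


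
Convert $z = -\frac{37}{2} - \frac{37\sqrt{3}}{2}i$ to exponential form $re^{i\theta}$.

r = |z| = sqrt((-37/2)^2 + (-37*sqrt(3)/2)^2) = sqrt(1369/4 + 4107/4) = sqrt(1369) = 37
θ = arctan(b/a) = arctan(-32.0429/-18.5) (quadrant-adjusted) = 240° = 4π/3
z = 37e^(i*4π/3)


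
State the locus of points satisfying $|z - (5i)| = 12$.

|z - z0| = r describes a circle centered at z0 with radius r
Here z0 = 5i and r = 12
Locus: Circle centered at (0, 5) with radius 12


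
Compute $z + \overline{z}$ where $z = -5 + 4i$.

z + conjugate(z) = (a + bi) + (a - bi) = 2a
= 2 * (-5) = -10


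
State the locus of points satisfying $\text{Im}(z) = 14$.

Im(z) = y where z = x + yi; the equation y = 14 is satisfied by all points with that y-coordinate
Locus: Horizontal line y = 14


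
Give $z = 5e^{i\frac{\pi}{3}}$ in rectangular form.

a = r cos θ = 5 * 1/2 = 5/2
b = r sin θ = 5 * sqrt(3)/2 = 5*sqrt(3)/2
z = 5/2 + (5*sqrt(3)/2)i


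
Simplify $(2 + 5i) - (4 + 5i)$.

(2 - 4) + (5 - 5)i = -2


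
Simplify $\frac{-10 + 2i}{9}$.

Divisor is real, so divide each part by 9:
= -10/9 + (2/9)i


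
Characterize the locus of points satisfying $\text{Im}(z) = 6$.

Im(z) = y where z = x + yi; the equation y = 6 is satisfied by all points with that y-coordinate
Locus: Horizontal line y = 6


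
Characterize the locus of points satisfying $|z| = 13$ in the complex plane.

|z| = 13 means sqrt(x^2 + y^2) = 13
This is a circle of radius 13 centered at the origin


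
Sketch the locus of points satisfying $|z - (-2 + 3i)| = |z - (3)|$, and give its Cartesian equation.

|z - z1| = |z - z2| means z is equidistant from z1 and z2,
i.e. the perpendicular bisector of the segment from (-2, 3) to (3, 0) (midpoint (1/2, 3/2)).
With z = x + yi, square both sides:
(x - (-2))^2 + (y - 3)^2 = (x - 3)^2 + (y - 0)^2
The x^2 and y^2 terms cancel: 10x + (-6)y = 9 - 13 = -4
Simplify: 5x - 3y = -2
Locus: Perpendicular bisector of the segment from (-2, 3) to (3, 0): the line 5x - 3y = -2


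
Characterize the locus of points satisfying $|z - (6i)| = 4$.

|z - z0| = r describes a circle centered at z0 with radius r
Here z0 = 6i and r = 4
Locus: Circle centered at (0, 6) with radius 4


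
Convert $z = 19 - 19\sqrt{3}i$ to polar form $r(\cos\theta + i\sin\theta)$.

r = |z| = sqrt(a^2 + b^2) = sqrt((19)^2 + (-19*sqrt(3))^2) = sqrt(361 + 1083) = sqrt(1444) = 38
θ = arctan(b/a) = arctan(-32.909/19) (quadrant-adjusted) = 300°
z = 38(cos 300° + i sin 300°)


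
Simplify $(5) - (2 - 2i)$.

(5 - 2) + (0 - (-2))i = 3 + 2i


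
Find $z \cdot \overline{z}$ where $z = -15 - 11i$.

z * conjugate(z) = |z|^2 = a^2 + b^2
= (-15)^2 + (-11)^2 = 346


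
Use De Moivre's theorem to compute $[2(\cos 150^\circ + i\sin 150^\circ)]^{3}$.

By De Moivre: z^n = r^n(cos(nθ) + i sin(nθ))
= 2^3(cos(3*150°) + i sin(3*150°))
= 8(cos 90° + i sin 90°)
= 8i


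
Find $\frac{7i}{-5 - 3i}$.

Multiply numerator and denominator by conjugate (-5 + 3i):
= (7i)(-5 + 3i) / ((-5)^2 + (-3)^2)
= (-21 - 35i) / 34
= -21/34 - (35/34)i


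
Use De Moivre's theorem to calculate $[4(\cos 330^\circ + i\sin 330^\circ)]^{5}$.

By De Moivre: z^n = r^n(cos(nθ) + i sin(nθ))
= 4^5(cos(5*330°) + i sin(5*330°))
= 1024(cos 210° + i sin 210°)
= -512*sqrt(3) - 512i


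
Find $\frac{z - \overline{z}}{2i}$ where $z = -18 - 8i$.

z - conjugate(z) = 2bi
(z - conjugate(z))/(2i) = 2bi/(2i) = b = -8


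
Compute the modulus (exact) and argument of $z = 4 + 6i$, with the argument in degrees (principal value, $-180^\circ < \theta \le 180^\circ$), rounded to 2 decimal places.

|z| = sqrt(4^2 + 6^2) = sqrt(52)
arg(z) = arctan(b/a) = arctan(6/4) (quadrant-adjusted) = 56.31°


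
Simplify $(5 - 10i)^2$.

(a + bi)^2 = a^2 - b^2 + 2abi
= 5^2 - (-10)^2 + 2*5*(-10)i
= -75 - 100i


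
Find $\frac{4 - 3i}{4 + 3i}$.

Multiply numerator and denominator by conjugate (4 - 3i):
= (4 - 3i)(4 - 3i) / (4^2 + 3^2)
= (7 - 24i) / 25
= 7/25 - (24/25)i


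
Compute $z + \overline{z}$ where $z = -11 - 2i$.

z + conjugate(z) = (a + bi) + (a - bi) = 2a
= 2 * (-11) = -22


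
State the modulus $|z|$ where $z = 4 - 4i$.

|z| = sqrt(a^2 + b^2) = sqrt(4^2 + (-4)^2) = sqrt(32) = sqrt(32)


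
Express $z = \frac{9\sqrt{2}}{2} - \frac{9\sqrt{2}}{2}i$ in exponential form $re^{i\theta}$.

r = |z| = sqrt((9*sqrt(2)/2)^2 + (-9*sqrt(2)/2)^2) = sqrt(81/2 + 81/2) = sqrt(81) = 9
θ = arctan(b/a) = arctan(-6.364/6.364) (quadrant-adjusted) = -45° = -π/4
z = 9e^(-i*π/4)


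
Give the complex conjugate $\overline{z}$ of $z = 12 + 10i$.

If z = a + bi, then conjugate(z) = a - bi
conjugate(12 + 10i) = 12 - 10i


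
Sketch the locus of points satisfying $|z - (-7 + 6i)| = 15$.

|z - z0| = r describes a circle centered at z0 with radius r
Here z0 = -7 + 6i and r = 15
Locus: Circle centered at (-7, 6) with radius 15


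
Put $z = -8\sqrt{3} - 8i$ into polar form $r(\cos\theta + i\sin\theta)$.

r = |z| = sqrt(a^2 + b^2) = sqrt((-8*sqrt(3))^2 + (-8)^2) = sqrt(192 + 64) = sqrt(256) = 16
θ = arctan(b/a) = arctan(-8/-13.8564) (quadrant-adjusted) = 210°
z = 16(cos 210° + i sin 210°)


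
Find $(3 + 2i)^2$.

(a + bi)^2 = a^2 - b^2 + 2abi
= 3^2 - 2^2 + 2*3*2i
= 5 + 12i


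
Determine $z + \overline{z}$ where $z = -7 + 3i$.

z + conjugate(z) = (a + bi) + (a - bi) = 2a
= 2 * (-7) = -14


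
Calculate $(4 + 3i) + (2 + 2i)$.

(4 + 2) + (3 + 2)i = 6 + 5i


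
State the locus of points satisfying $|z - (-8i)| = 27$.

|z - z0| = r describes a circle centered at z0 with radius r
Here z0 = -8i and r = 27
Locus: Circle centered at (0, -8) with radius 27


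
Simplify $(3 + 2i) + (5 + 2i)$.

(3 + 5) + (2 + 2)i = 8 + 4i


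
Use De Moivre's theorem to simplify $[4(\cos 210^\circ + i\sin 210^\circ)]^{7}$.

By De Moivre: z^n = r^n(cos(nθ) + i sin(nθ))
= 4^7(cos(7*210°) + i sin(7*210°))
= 16384(cos 30° + i sin 30°)
= 8192*sqrt(3) + 8192i


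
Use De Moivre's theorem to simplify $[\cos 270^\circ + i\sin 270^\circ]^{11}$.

By De Moivre: z^n = r^n(cos(nθ) + i sin(nθ))
= 1^11(cos(11*270°) + i sin(11*270°))
= 1(cos 90° + i sin 90°)
= i


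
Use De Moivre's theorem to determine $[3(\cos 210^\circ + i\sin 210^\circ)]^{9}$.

By De Moivre: z^n = r^n(cos(nθ) + i sin(nθ))
= 3^9(cos(9*210°) + i sin(9*210°))
= 19683(cos 90° + i sin 90°)
= 19683i


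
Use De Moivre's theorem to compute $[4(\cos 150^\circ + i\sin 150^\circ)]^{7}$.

By De Moivre: z^n = r^n(cos(nθ) + i sin(nθ))
= 4^7(cos(7*150°) + i sin(7*150°))
= 16384(cos 330° + i sin 330°)
= 8192*sqrt(3) - 8192i


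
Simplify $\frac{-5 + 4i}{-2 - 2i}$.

Multiply numerator and denominator by conjugate (-2 + 2i):
= (-5 + 4i)(-2 + 2i) / ((-2)^2 + (-2)^2)
= (2 - 18i) / 8
Divide through by 2: (1 - 9i) / 4
= 1/4 - (9/4)i


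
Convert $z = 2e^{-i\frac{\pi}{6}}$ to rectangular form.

a = r cos θ = 2 * sqrt(3)/2 = sqrt(3)
b = r sin θ = 2 * -1/2 = -1
z = sqrt(3) - i


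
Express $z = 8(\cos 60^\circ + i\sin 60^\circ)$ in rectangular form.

a = r cos θ = 8 * 1/2 = 4
b = r sin θ = 8 * sqrt(3)/2 = 4*sqrt(3)
z = 4 + 4*sqrt(3)i


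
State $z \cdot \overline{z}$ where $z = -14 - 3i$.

z * conjugate(z) = |z|^2 = a^2 + b^2
= (-14)^2 + (-3)^2 = 205


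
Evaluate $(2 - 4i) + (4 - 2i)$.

(2 + 4) + (-4 + (-2))i = 6 - 6i


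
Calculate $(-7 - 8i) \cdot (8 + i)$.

(a1*a2 - b1*b2) + (a1*b2 + b1*a2)i
= (-56 - (-8)) + (-7 + (-64))i
= -48 - 71i


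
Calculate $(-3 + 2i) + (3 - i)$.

(-3 + 3) + (2 + (-1))i = i


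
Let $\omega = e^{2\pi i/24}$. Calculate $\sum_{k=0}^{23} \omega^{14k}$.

Let ζ = ω^14 = e^(2πi·14/24). Since 24 ∤ 14, ζ ≠ 1.
Sum = Σ_{k=0}^{23} ζ^k = (ζ^24 - 1)/(ζ - 1) = (ω^{14·24} - 1)/(ζ - 1) = (1 - 1)/(ζ - 1) = 0


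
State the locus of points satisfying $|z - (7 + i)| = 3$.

|z - z0| = r describes a circle centered at z0 with radius r
Here z0 = 7 + i and r = 3
Locus: Circle centered at (7, 1) with radius 3


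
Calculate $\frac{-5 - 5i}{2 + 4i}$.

Multiply numerator and denominator by conjugate (2 - 4i):
= (-5 - 5i)(2 - 4i) / (2^2 + 4^2)
= (-30 + 10i) / 20
Divide through by 10: (-3 + i) / 2
= -3/2 + (1/2)i


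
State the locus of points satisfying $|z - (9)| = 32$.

|z - z0| = r describes a circle centered at z0 with radius r
Here z0 = 9 and r = 32
Locus: Circle centered at (9, 0) with radius 32


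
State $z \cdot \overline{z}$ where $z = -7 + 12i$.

z * conjugate(z) = |z|^2 = a^2 + b^2
= (-7)^2 + 12^2 = 193


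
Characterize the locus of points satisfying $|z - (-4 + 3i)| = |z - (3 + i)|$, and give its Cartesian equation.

|z - z1| = |z - z2| means z is equidistant from z1 and z2,
i.e. the perpendicular bisector of the segment from (-4, 3) to (3, 1) (midpoint (-1/2, 2)).
With z = x + yi, square both sides:
(x - (-4))^2 + (y - 3)^2 = (x - 3)^2 + (y - 1)^2
The x^2 and y^2 terms cancel: 14x + (-4)y = 10 - 25 = -15
Simplify: 14x - 4y = -15
Locus: Perpendicular bisector of the segment from (-4, 3) to (3, 1): the line 14x - 4y = -15


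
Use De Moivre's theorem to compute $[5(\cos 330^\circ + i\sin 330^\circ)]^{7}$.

By De Moivre: z^n = r^n(cos(nθ) + i sin(nθ))
= 5^7(cos(7*330°) + i sin(7*330°))
= 78125(cos 150° + i sin 150°)
= -78125*sqrt(3)/2 + (78125/2)i


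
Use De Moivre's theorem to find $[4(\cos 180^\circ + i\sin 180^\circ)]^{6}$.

By De Moivre: z^n = r^n(cos(nθ) + i sin(nθ))
= 4^6(cos(6*180°) + i sin(6*180°))
= 4096(cos 0° + i sin 0°)
= 4096


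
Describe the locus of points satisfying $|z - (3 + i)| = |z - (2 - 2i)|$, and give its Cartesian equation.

|z - z1| = |z - z2| means z is equidistant from z1 and z2,
i.e. the perpendicular bisector of the segment from (3, 1) to (2, -2) (midpoint (5/2, -1/2)).
With z = x + yi, square both sides:
(x - 3)^2 + (y - 1)^2 = (x - 2)^2 + (y - (-2))^2
The x^2 and y^2 terms cancel: -2x + (-6)y = 8 - 10 = -2
Simplify: x + 3y = 1
Locus: Perpendicular bisector of the segment from (3, 1) to (2, -2): the line x + 3y = 1


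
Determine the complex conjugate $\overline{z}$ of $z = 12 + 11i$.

If z = a + bi, then conjugate(z) = a - bi
conjugate(12 + 11i) = 12 - 11i


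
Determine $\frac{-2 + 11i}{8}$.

Divisor is real, so divide each part by 8:
= -1/4 + (11/8)i


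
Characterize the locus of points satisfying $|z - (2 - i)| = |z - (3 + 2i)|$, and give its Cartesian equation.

|z - z1| = |z - z2| means z is equidistant from z1 and z2,
i.e. the perpendicular bisector of the segment from (2, -1) to (3, 2) (midpoint (5/2, 1/2)).
With z = x + yi, square both sides:
(x - 2)^2 + (y - (-1))^2 = (x - 3)^2 + (y - 2)^2
The x^2 and y^2 terms cancel: 2x + 6y = 13 - 5 = 8
Simplify: x + 3y = 4
Locus: Perpendicular bisector of the segment from (2, -1) to (3, 2): the line x + 3y = 4


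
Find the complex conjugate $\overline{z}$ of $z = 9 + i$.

If z = a + bi, then conjugate(z) = a - bi
conjugate(9 + i) = 9 - i


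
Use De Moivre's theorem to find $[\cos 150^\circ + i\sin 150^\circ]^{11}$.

By De Moivre: z^n = r^n(cos(nθ) + i sin(nθ))
= 1^11(cos(11*150°) + i sin(11*150°))
= 1(cos 210° + i sin 210°)
= -sqrt(3)/2 - (1/2)i


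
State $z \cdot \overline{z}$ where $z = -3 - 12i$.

z * conjugate(z) = |z|^2 = a^2 + b^2
= (-3)^2 + (-12)^2 = 153


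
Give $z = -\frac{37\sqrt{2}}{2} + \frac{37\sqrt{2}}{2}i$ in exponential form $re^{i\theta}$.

r = |z| = sqrt((-37*sqrt(2)/2)^2 + (37*sqrt(2)/2)^2) = sqrt(1369/2 + 1369/2) = sqrt(1369) = 37
θ = arctan(b/a) = arctan(26.163/-26.163) (quadrant-adjusted) = 135° = 3π/4
z = 37e^(i*3π/4)


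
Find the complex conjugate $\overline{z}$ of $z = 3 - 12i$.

If z = a + bi, then conjugate(z) = a - bi
conjugate(3 - 12i) = 3 + 12i


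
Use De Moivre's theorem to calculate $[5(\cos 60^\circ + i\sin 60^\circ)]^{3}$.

By De Moivre: z^n = r^n(cos(nθ) + i sin(nθ))
= 5^3(cos(3*60°) + i sin(3*60°))
= 125(cos 180° + i sin 180°)
= -125


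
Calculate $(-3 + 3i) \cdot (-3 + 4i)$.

(a1*a2 - b1*b2) + (a1*b2 + b1*a2)i
= (9 - 12) + (-12 + (-9))i
= -3 - 21i


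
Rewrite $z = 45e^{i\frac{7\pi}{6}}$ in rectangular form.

a = r cos θ = 45 * -sqrt(3)/2 = -45*sqrt(3)/2
b = r sin θ = 45 * -1/2 = -45/2
z = -45*sqrt(3)/2 - (45/2)i


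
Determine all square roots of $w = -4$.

|w| = 4, arg(w) = 180°
Root modulus = 4^(1/2) = 2
Root arguments: θ_k = (180° + 360°k)/2 for k = 0, 1, ..., 1
Roots: 2i, -2i


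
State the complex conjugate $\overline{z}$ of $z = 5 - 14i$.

If z = a + bi, then conjugate(z) = a - bi
conjugate(5 - 14i) = 5 + 14i


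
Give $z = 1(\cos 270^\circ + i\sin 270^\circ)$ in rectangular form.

a = r cos θ = 1 * 0 = 0
b = r sin θ = 1 * -1 = -1
z = -i


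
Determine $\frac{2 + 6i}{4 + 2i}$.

Multiply numerator and denominator by conjugate (4 - 2i):
= (2 + 6i)(4 - 2i) / (4^2 + 2^2)
= (20 + 20i) / 20
= 1 + i


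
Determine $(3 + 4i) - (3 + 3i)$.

(3 - 3) + (4 - 3)i = i


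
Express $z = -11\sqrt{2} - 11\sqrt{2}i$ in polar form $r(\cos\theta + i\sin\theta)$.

r = |z| = sqrt(a^2 + b^2) = sqrt((-11*sqrt(2))^2 + (-11*sqrt(2))^2) = sqrt(242 + 242) = sqrt(484) = 22
θ = arctan(b/a) = arctan(-15.5563/-15.5563) (quadrant-adjusted) = 225°
z = 22(cos 225° + i sin 225°)
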